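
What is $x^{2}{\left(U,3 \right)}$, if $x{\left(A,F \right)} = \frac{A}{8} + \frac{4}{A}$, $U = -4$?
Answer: $\frac{9}{4} \approx 2.25$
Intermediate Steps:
$x{\left(A,F \right)} = \frac{4}{A} + \frac{A}{8}$ ($x{\left(A,F \right)} = A \frac{1}{8} + \frac{4}{A} = \frac{A}{8} + \frac{4}{A} = \frac{4}{A} + \frac{A}{8}$)
$x^{2}{\left(U,3 \right)} = \left(\frac{4}{-4} + \frac{1}{8} \left(-4\right)\right)^{2} = \left(4 \left(- \frac{1}{4}\right) - \frac{1}{2}\right)^{2} = \left(-1 - \frac{1}{2}\right)^{2} = \left(- \frac{3}{2}\right)^{2} = \frac{9}{4}$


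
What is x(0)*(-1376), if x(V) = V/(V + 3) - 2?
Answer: 2752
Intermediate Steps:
x(V) = -2 + V/(3 + V) (x(V) = V/(3 + V) - 2 = -2 + V/(3 + V))
x(0)*(-1376) = ((-6 - 1*0)/(3 + 0))*(-1376) = ((-6 + 0)/3)*(-1376) = ((⅓)*(-6))*(-1376) = -2*(-1376) = 2752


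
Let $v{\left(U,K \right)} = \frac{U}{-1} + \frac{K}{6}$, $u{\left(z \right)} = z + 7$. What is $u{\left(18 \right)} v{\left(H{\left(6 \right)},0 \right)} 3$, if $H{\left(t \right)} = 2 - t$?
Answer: $300$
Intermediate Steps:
$u{\left(z \right)} = 7 + z$
$v{\left(U,K \right)} = - U + \frac{K}{6}$ ($v{\left(U,K \right)} = U \left(-1\right) + K \frac{1}{6} = - U + \frac{K}{6}$)
$u{\left(18 \right)} v{\left(H{\left(6 \right)},0 \right)} 3 = \left(7 + 18\right) \left(- (2 - 6) + \frac{1}{6} \cdot 0\right) 3 = 25 \left(- (2 - 6) + 0\right) 3 = 25 \left(\left(-1\right) \left(-4\right) + 0\right) 3 = 25 \left(4 + 0\right) 3 = 25 \cdot 4 \cdot 3 = 25 \cdot 12 = 300$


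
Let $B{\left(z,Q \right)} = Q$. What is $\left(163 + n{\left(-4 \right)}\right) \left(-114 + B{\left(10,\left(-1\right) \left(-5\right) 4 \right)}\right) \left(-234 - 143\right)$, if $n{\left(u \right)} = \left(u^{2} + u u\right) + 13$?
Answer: $7371104$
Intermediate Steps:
$n{\left(u \right)} = 13 + 2 u^{2}$ ($n{\left(u \right)} = \left(u^{2} + u^{2}\right) + 13 = 2 u^{2} + 13 = 13 + 2 u^{2}$)
$\left(163 + n{\left(-4 \right)}\right) \left(-114 + B{\left(10,\left(-1\right) \left(-5\right) 4 \right)}\right) \left(-234 - 143\right) = \left(163 + \left(13 + 2 \left(-4\right)^{2}\right)\right) \left(-114 + \left(-1\right) \left(-5\right) 4\right) \left(-234 - 143\right) = \left(163 + \left(13 + 2 \cdot 16\right)\right) \left(-114 + 5 \cdot 4\right) \left(-377\right) = \left(163 + \left(13 + 32\right)\right) \left(-114 + 20\right) \left(-377\right) = \left(163 + 45\right) \left(\left(-94\right) \left(-377\right)\right) = 208 \cdot 35438 = 7371104$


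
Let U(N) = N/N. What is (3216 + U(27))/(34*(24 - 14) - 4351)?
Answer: -3217/4011 ≈ -0.80204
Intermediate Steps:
U(N) = 1
(3216 + U(27))/(34*(24 - 14) - 4351) = (3216 + 1)/(34*(24 - 14) - 4351) = 3217/(34*10 - 4351) = 3217/(340 - 4351) = 3217/(-4011) = 3217*(-1/4011) = -3217/4011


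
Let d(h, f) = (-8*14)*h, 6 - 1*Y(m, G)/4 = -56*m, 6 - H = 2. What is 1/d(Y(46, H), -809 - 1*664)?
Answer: -1/1156736 ≈ -8.6450e-7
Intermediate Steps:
H = 4 (H = 6 - 1*2 = 6 - 2 = 4)
Y(m, G) = 24 + 224*m (Y(m, G) = 24 - (-224)*m = 24 + 224*m)
d(h, f) = -112*h
1/d(Y(46, H), -809 - 1*664) = 1/(-112*(24 + 224*46)) = 1/(-112*(24 + 10304)) = 1/(-112*10328) = 1/(-1156736) = -1/1156736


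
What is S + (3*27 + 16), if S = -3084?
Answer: -2987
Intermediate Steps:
S + (3*27 + 16) = -3084 + (3*27 + 16) = -3084 + (81 + 16) = -3084 + 97 = -2987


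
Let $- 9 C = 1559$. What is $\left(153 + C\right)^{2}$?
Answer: $\frac{33124}{81} \approx 408.94$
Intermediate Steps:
$C = - \frac{1559}{9}$ ($C = \left(- \frac{1}{9}\right) 1559 = - \frac{1559}{9} \approx -173.22$)
$\left(153 + C\right)^{2} = \left(153 - \frac{1559}{9}\right)^{2} = \left(- \frac{182}{9}\right)^{2} = \frac{33124}{81}$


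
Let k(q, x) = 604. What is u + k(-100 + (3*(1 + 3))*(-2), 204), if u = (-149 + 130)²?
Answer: 965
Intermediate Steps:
u = 361 (u = (-19)² = 361)
u + k(-100 + (3*(1 + 3))*(-2), 204) = 361 + 604 = 965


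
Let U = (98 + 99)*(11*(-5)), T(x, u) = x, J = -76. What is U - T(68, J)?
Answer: -10903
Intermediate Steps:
U = -10835 (U = 197*(-55) = -10835)
U - T(68, J) = -10835 - 1*68 = -10835 - 68 = -10903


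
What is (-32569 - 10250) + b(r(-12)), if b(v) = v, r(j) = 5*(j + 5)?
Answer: -42854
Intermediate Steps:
r(j) = 25 + 5*j (r(j) = 5*(5 + j) = 25 + 5*j)
(-32569 - 10250) + b(r(-12)) = (-32569 - 10250) + (25 + 5*(-12)) = -42819 + (25 - 60) = -42819 - 35 = -42854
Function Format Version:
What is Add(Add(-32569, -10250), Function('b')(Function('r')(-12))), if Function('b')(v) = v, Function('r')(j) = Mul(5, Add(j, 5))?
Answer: -42854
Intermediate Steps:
Function('r')(j) = Add(25, Mul(5, j)) (Function('r')(j) = Mul(5, Add(5, j)) = Add(25, Mul(5, j)))
Add(Add(-32569, -10250), Function('b')(Function('r')(-12))) = Add(Add(-32569, -10250), Add(25, Mul(5, -12))) = Add(-42819, Add(25, -60)) = Add(-42819, -35) = -42854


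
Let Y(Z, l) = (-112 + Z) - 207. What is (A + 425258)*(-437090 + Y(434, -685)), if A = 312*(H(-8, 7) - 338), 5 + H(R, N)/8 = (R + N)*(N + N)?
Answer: -119022376550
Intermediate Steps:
H(R, N) = -40 + 16*N*(N + R) (H(R, N) = -40 + 8*((R + N)*(N + N)) = -40 + 8*((N + R)*(2*N)) = -40 + 8*(2*N*(N + R)) = -40 + 16*N*(N + R))
A = -152880 (A = 312*((-40 + 16*7² + 16*7*(-8)) - 338) = 312*((-40 + 16*49 - 896) - 338) = 312*((-40 + 784 - 896) - 338) = 312*(-152 - 338) = 312*(-490) = -152880)
Y(Z, l) = -319 + Z
(A + 425258)*(-437090 + Y(434, -685)) = (-152880 + 425258)*(-437090 + (-319 + 434)) = 272378*(-437090 + 115) = 272378*(-436975) = -119022376550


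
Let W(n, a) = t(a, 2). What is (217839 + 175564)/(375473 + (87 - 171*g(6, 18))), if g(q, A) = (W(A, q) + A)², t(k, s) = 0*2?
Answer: 393403/320156 ≈ 1.2288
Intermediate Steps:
t(k, s) = 0
W(n, a) = 0
g(q, A) = A² (g(q, A) = (0 + A)² = A²)
(217839 + 175564)/(375473 + (87 - 171*g(6, 18))) = (217839 + 175564)/(375473 + (87 - 171*18²)) = 393403/(375473 + (87 - 171*324)) = 393403/(375473 + (87 - 55404)) = 393403/(375473 - 55317) = 393403/320156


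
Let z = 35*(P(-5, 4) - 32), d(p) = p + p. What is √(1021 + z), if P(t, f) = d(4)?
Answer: √181 ≈ 13.454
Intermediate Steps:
d(p) = 2*p
P(t, f) = 8 (P(t, f) = 2*4 = 8)
z = -840 (z = 35*(8 - 32) = 35*(-24) = -840)
√(1021 + z) = √(1021 - 840) = √181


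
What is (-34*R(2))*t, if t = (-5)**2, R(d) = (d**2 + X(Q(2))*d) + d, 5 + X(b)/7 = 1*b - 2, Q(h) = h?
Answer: 54400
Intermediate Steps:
X(b) = -49 + 7*b (X(b) = -35 + 7*(1*b - 2) = -35 + 7*(b - 2) = -35 + 7*(-2 + b) = -35 + (-14 + 7*b) = -49 + 7*b)
R(d) = d**2 - 34*d (R(d) = (d**2 + (-49 + 7*2)*d) + d = (d**2 + (-49 + 14)*d) + d = (d**2 - 35*d) + d = d**2 - 34*d)
t = 25
(-34*R(2))*t = -68*(-34 + 2)*25 = -68*(-32)*25 = -34*(-64)*25 = 2176*25 = 54400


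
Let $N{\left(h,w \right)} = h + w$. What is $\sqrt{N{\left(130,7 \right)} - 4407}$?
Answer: $i \sqrt{4270} \approx 65.345 i$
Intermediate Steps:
$\sqrt{N{\left(130,7 \right)} - 4407} = \sqrt{\left(130 + 7\right) - 4407} = \sqrt{137 - 4407} = \sqrt{-4270} = i \sqrt{4270}$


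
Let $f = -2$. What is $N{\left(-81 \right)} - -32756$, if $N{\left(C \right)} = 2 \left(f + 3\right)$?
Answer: $32758$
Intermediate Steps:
$N{\left(C \right)} = 2$ ($N{\left(C \right)} = 2 \left(-2 + 3\right) = 2 \cdot 1 = 2$)
$N{\left(-81 \right)} - -32756 = 2 - -32756 = 2 + 32756 = 32758$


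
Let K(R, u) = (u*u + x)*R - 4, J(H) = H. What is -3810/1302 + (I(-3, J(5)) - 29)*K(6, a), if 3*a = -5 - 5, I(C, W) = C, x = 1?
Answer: -1432369/651 ≈ -2200.3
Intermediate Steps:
a = -10/3 (a = (-5 - 5)/3 = (⅓)*(-10) = -10/3 ≈ -3.3333)
K(R, u) = -4 + R*(1 + u²) (K(R, u) = (u*u + 1)*R - 4 = (u² + 1)*R - 4 = (1 + u²)*R - 4 = R*(1 + u²) - 4 = -4 + R*(1 + u²))
-3810/1302 + (I(-3, J(5)) - 29)*K(6, a) = -3810/1302 + (-3 - 29)*(-4 + 6 + 6*(-10/3)²) = -3810*1/1302 - 32*(-4 + 6 + 6*(100/9)) = -635/217 - 32*(-4 + 6 + 200/3) = -635/217 - 32*206/3 = -635/217 - 6592/3 = -1432369/651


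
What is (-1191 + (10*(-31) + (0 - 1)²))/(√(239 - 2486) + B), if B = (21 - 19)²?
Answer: -6000/2263 + 1500*I*√2247/2263 ≈ -2.6513 + 31.42*I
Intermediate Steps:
B = 4 (B = 2² = 4)
(-1191 + (10*(-31) + (0 - 1)²))/(√(239 - 2486) + B) = (-1191 + (10*(-31) + (0 - 1)²))/(√(239 - 2486) + 4) = (-1191 + (-310 + (-1)²))/(√(-2247) + 4) = (-1191 + (-310 + 1))/(I*√2247 + 4) = (-1191 - 309)/(4 + I*√2247) = -1500/(4 + I*√2247)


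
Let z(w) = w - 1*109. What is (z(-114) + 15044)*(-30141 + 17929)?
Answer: -180994052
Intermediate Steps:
z(w) = -109 + w (z(w) = w - 109 = -109 + w)
(z(-114) + 15044)*(-30141 + 17929) = ((-109 - 114) + 15044)*(-30141 + 17929) = (-223 + 15044)*(-12212) = 14821*(-12212) = -180994052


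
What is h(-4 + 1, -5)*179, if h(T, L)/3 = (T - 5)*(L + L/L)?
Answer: 17184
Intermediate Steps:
h(T, L) = 3*(1 + L)*(-5 + T) (h(T, L) = 3*((T - 5)*(L + L/L)) = 3*((-5 + T)*(L + 1)) = 3*((-5 + T)*(1 + L)) = 3*((1 + L)*(-5 + T)) = 3*(1 + L)*(-5 + T))
h(-4 + 1, -5)*179 = (-15 - 15*(-5) + 3*(-4 + 1) + 3*(-5)*(-4 + 1))*179 = (-15 + 75 + 3*(-3) + 3*(-5)*(-3))*179 = (-15 + 75 - 9 + 45)*179 = 96*179 = 17184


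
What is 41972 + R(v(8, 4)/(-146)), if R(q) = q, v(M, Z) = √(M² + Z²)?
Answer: 41972 - 2*√5/73 ≈ 41972.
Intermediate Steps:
41972 + R(v(8, 4)/(-146)) = 41972 + √(8² + 4²)/(-146) = 41972 + √(64 + 16)*(-1/146) = 41972 + √80*(-1/146) = 41972 + (4*√5)*(-1/146) = 41972 - 2*√5/73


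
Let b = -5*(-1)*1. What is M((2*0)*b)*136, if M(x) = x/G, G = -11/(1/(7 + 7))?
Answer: 0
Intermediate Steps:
G = -154 (G = -11/(1/14) = -11/1/14 = -11*14 = -154)
b = 5 (b = 5*1 = 5)
M(x) = -x/154 (M(x) = x/(-154) = x*(-1/154) = -x/154)
M((2*0)*b)*136 = -2*0*5/154*136 = -0*5*136 = -1/154*0*136 = 0*136 = 0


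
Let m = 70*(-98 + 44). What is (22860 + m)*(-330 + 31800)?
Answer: 600447600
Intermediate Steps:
m = -3780 (m = 70*(-54) = -3780)
(22860 + m)*(-330 + 31800) = (22860 - 3780)*(-330 + 31800) = 19080*31470 = 600447600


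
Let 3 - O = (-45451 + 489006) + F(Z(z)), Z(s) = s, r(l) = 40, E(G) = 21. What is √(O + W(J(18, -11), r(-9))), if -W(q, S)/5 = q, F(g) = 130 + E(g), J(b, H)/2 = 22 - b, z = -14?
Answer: I*√443743 ≈ 666.14*I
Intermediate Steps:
J(b, H) = 44 - 2*b (J(b, H) = 2*(22 - b) = 44 - 2*b)
F(g) = 151 (F(g) = 130 + 21 = 151)
W(q, S) = -5*q
O = -443703 (O = 3 - ((-45451 + 489006) + 151) = 3 - (443555 + 151) = 3 - 1*443706 = 3 - 443706 = -443703)
√(O + W(J(18, -11), r(-9))) = √(-443703 - 5*(44 - 2*18)) = √(-443703 - 5*(44 - 36)) = √(-443703 - 5*8) = √(-443703 - 40) = √(-443743) = I*√443743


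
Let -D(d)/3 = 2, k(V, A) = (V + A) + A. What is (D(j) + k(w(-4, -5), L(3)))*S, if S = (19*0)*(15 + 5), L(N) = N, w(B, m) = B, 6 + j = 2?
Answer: 0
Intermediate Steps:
j = -4 (j = -6 + 2 = -4)
k(V, A) = V + 2*A (k(V, A) = (A + V) + A = V + 2*A)
D(d) = -6 (D(d) = -3*2 = -6)
S = 0 (S = 0*20 = 0)
(D(j) + k(w(-4, -5), L(3)))*S = (-6 + (-4 + 2*3))*0 = (-6 + (-4 + 6))*0 = (-6 + 2)*0 = -4*0 = 0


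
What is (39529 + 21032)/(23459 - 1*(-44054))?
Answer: 60561/67513 ≈ 0.89703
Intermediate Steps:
(39529 + 21032)/(23459 - 1*(-44054)) = 60561/(23459 + 44054) = 60561/67513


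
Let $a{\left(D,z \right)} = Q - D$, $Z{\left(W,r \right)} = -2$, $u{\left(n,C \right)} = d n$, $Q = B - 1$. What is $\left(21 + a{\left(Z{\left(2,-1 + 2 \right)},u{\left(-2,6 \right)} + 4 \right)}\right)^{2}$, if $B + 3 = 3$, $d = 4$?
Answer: $484$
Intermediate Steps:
$B = 0$ ($B = -3 + 3 = 0$)
$Q = -1$ ($Q = 0 - 1 = -1$)
$u{\left(n,C \right)} = 4 n$
$a{\left(D,z \right)} = -1 - D$
$\left(21 + a{\left(Z{\left(2,-1 + 2 \right)},u{\left(-2,6 \right)} + 4 \right)}\right)^{2} = \left(21 - -1\right)^{2} = \left(21 + \left(-1 + 2\right)\right)^{2} = \left(21 + 1\right)^{2} = 22^{2} = 484$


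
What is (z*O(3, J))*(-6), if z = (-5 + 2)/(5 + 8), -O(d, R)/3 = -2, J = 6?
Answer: 108/13 ≈ 8.3077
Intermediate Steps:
O(d, R) = 6 (O(d, R) = -3*(-2) = 6)
z = -3/13 ≈ -0.23077
(z*O(3, J))*(-6) = -3/13*6*(-6) = -18/13*(-6) = 108/13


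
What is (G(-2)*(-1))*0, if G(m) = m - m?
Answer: 0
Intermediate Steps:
G(m) = 0
(G(-2)*(-1))*0 = (0*(-1))*0 = 0*0 = 0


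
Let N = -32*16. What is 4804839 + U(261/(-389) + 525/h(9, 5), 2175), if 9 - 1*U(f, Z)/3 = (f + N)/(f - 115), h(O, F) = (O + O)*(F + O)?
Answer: 2547662534313/530227 ≈ 4.8049e+6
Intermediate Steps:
h(O, F) = 2*O*(F + O) (h(O, F) = (2*O)*(F + O) = 2*O*(F + O))
N = -512
U(f, Z) = 27 - 3*(-512 + f)/(-115 + f) (U(f, Z) = 27 - 3*(f - 512)/(f - 115) = 27 - 3*(-512 + f)/(-115 + f))
4804839 + U(261/(-389) + 525/h(9, 5), 2175) = 4804839 + 3*(-523 + 8*(261/(-389) + 525/((2*9*(5 + 9)))))/(-115 + (261/(-389) + 525/((2*9*(5 + 9))))) = 4804839 + 3*(-523 + 8*(261*(-1/389) + 525/((2*9*14))))/(-115 + (261*(-1/389) + 525/((2*9*14)))) = 4804839 + 3*(-523 + 8*(-261/389 + 525/252))/(-115 + (-261/389 + 525/252)) = 4804839 + 3*(-523 + 8*(-261/389 + 525*(1/252)))/(-115 + (-261/389 + 525*(1/252))) = 4804839 + 3*(-523 + 8*(-261/389 + 25/12))/(-115 + (-261/389 + 25/12)) = 4804839 + 3*(-523 + 8*(6593/4668))/(-115 + 6593/4668) = 4804839 + 3*(-523 + 13186/1167)/(-530227/4668) = 4804839 + 3*(-4668/530227)*(-597155/1167) = 4804839 + 7165860/530227 = 2547662534313/530227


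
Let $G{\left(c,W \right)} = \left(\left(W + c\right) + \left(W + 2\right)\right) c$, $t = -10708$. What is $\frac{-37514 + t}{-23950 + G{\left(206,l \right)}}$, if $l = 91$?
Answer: $- \frac{24111}{28195} \approx -0.85515$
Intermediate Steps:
$G{\left(c,W \right)} = c \left(2 + c + 2 W\right)$ ($G{\left(c,W \right)} = \left(\left(W + c\right) + \left(2 + W\right)\right) c = \left(2 + c + 2 W\right) c = c \left(2 + c + 2 W\right)$)
$\frac{-37514 + t}{-23950 + G{\left(206,l \right)}} = \frac{-37514 - 10708}{-23950 + 206 \left(2 + 206 + 2 \cdot 91\right)} = - \frac{48222}{-23950 + 206 \left(2 + 206 + 182\right)} = - \frac{48222}{-23950 + 206 \cdot 390} = - \frac{48222}{-23950 + 80340} = - \frac{48222}{56390} = \left(-48222\right) \frac{1}{56390} = - \frac{24111}{28195}$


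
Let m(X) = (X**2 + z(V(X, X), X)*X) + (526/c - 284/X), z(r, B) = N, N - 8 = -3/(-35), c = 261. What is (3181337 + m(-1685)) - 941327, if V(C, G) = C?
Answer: 15594463539128/3078495 ≈ 5.0656e+6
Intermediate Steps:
N = 283/35 (N = 8 - 3/(-35) = 8 - 3*(-1/35) = 8 + 3/35 = 283/35 ≈ 8.0857)
z(r, B) = 283/35
m(X) = 526/261 + X**2 - 284/X + 283*X/35 (m(X) = (X**2 + 283*X/35) + (526/261 - 284/X) = 526/261 + X**2 - 284/X + 283*X/35)
(3181337 + m(-1685)) - 941327 = (3181337 + (526/261 + (-1685)**2 - 284/(-1685) + (283/35)*(-1685))) - 941327 = (3181337 + (526/261 + 2839225 - 284*(-1/1685) - 95371/7)) - 941327 = (3181337 + (526/261 + 2839225 + 284/1685 - 95371/7)) - 941327 = (3181337 + 8698603954178/3078495) - 941327 = 18492334001993/3078495 - 941327 = 15594463539128/3078495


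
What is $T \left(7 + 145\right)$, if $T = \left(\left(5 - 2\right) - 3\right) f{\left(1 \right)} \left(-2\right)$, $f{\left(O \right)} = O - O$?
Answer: $0$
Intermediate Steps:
$f{\left(O \right)} = 0$
$T = 0$ ($T = \left(\left(5 - 2\right) - 3\right) 0 \left(-2\right) = \left(3 - 3\right) 0 \left(-2\right) = 0 \cdot 0 \left(-2\right) = 0 \left(-2\right) = 0$)
$T \left(7 + 145\right) = 0 \left(7 + 145\right) = 0 \cdot 152 = 0$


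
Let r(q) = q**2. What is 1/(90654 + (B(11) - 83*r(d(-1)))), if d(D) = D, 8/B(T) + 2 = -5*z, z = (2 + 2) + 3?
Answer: 37/3351119 ≈ 1.1041e-5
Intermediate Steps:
z = 7 (z = 4 + 3 = 7)
B(T) = -8/37 (B(T) = 8/(-2 - 5*7) = 8/(-2 - 35) = 8/(-37) = 8*(-1/37) = -8/37)
1/(90654 + (B(11) - 83*r(d(-1)))) = 1/(90654 + (-8/37 - 83*(-1)**2)) = 1/(90654 + (-8/37 - 83*1)) = 1/(90654 + (-8/37 - 83)) = 1/(90654 - 3079/37) = 1/(3351119/37) = 37/3351119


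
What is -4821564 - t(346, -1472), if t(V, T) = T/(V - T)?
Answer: -4382800940/909 ≈ -4.8216e+6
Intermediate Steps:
-4821564 - t(346, -1472) = -4821564 - (-1)*(-1472)/(-1472 - 1*346) = -4821564 - (-1)*(-1472)/(-1472 - 346) = -4821564 - (-1)*(-1472)/(-1818) = -4821564 - (-1)*(-1472)*(-1)/1818 = -4821564 - 1*(-736/909) = -4821564 + 736/909 = -4382800940/909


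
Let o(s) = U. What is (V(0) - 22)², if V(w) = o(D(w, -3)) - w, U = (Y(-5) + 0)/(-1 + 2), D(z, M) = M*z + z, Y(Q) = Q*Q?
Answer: 9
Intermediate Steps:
Y(Q) = Q²
D(z, M) = z + M*z
U = 25 (U = ((-5)² + 0)/(-1 + 2) = (25 + 0)/1 = 25*1 = 25)
o(s) = 25
V(w) = 25 - w
(V(0) - 22)² = ((25 - 1*0) - 22)² = ((25 + 0) - 22)² = (25 - 22)² = 3² = 9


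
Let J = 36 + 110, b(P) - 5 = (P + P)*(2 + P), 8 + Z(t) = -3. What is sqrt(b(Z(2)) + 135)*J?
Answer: 1898*sqrt(2) ≈ 2684.2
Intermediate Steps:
Z(t) = -11 (Z(t) = -8 - 3 = -11)
b(P) = 5 + 2*P*(2 + P) (b(P) = 5 + (P + P)*(2 + P) = 5 + (2*P)*(2 + P) = 5 + 2*P*(2 + P))
J = 146
sqrt(b(Z(2)) + 135)*J = sqrt((5 + 2*(-11)**2 + 4*(-11)) + 135)*146 = sqrt((5 + 2*121 - 44) + 135)*146 = sqrt((5 + 242 - 44) + 135)*146 = sqrt(203 + 135)*146 = sqrt(338)*146 = (13*sqrt(2))*146 = 1898*sqrt(2)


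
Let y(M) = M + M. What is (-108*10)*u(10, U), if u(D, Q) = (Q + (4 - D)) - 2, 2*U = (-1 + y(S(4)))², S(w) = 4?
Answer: -17820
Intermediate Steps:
y(M) = 2*M
U = 49/2 (U = (-1 + 2*4)²/2 = (-1 + 8)²/2 = (½)*7² = (½)*49 = 49/2 ≈ 24.500)
u(D, Q) = 2 + Q - D (u(D, Q) = (4 + Q - D) - 2 = 2 + Q - D)
(-108*10)*u(10, U) = (-108*10)*(2 + 49/2 - 1*10) = (-27*40)*(2 + 49/2 - 10) = -1080*33/2 = -17820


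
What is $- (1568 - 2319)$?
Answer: $751$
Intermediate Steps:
$- (1568 - 2319) = \left(-1\right) \left(-751\right) = 751$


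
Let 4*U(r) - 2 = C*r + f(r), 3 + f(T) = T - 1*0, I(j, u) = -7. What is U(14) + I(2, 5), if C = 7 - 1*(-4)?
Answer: 139/4 ≈ 34.750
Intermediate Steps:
f(T) = -3 + T (f(T) = -3 + (T - 1*0) = -3 + (T + 0) = -3 + T)
C = 11 (C = 7 + 4 = 11)
U(r) = -¼ + 3*r (U(r) = ½ + (11*r + (-3 + r))/4 = ½ + (-3 + 12*r)/4 = ½ + (-¾ + 3*r) = -¼ + 3*r)
U(14) + I(2, 5) = (-¼ + 3*14) - 7 = (-¼ + 42) - 7 = 167/4 - 7 = 139/4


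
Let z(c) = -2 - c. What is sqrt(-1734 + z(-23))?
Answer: I*sqrt(1713) ≈ 41.388*I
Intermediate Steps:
sqrt(-1734 + z(-23)) = sqrt(-1734 + (-2 - 1*(-23))) = sqrt(-1734 + (-2 + 23)) = sqrt(-1734 + 21) = sqrt(-1713) = I*sqrt(1713)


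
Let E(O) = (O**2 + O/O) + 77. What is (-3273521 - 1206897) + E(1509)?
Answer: -2203259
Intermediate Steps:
E(O) = 78 + O**2 (E(O) = (O**2 + 1) + 77 = (1 + O**2) + 77 = 78 + O**2)
(-3273521 - 1206897) + E(1509) = (-3273521 - 1206897) + (78 + 1509**2) = -4480418 + (78 + 2277081) = -4480418 + 2277159 = -2203259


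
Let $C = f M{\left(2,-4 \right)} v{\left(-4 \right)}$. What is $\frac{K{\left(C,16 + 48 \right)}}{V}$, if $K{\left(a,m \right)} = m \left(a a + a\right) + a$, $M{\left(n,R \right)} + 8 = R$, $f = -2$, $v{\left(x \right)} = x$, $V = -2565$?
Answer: $- \frac{194528}{855} \approx -227.52$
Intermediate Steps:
$M{\left(n,R \right)} = -8 + R$
$C = -96$ ($C = - 2 \left(-8 - 4\right) \left(-4\right) = \left(-2\right) \left(-12\right) \left(-4\right) = 24 \left(-4\right) = -96$)
$K{\left(a,m \right)} = a + m \left(a + a^{2}\right)$ ($K{\left(a,m \right)} = m \left(a^{2} + a\right) + a = m \left(a + a^{2}\right) + a = a + m \left(a + a^{2}\right)$)
$\frac{K{\left(C,16 + 48 \right)}}{V} = \frac{\left(-96\right) \left(1 + \left(16 + 48\right) - 96 \left(16 + 48\right)\right)}{-2565} = - 96 \left(1 + 64 - 6144\right) \left(- \frac{1}{2565}\right) = \left(-96\right) \left(-6079\right) \left(- \frac{1}{2565}\right) = 583584 \left(- \frac{1}{2565}\right) = - \frac{194528}{855}$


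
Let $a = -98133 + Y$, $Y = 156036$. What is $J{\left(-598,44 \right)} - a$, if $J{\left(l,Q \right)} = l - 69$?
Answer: $-58570$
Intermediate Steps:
$a = 57903$ ($a = -98133 + 156036 = 57903$)
$J{\left(l,Q \right)} = -69 + l$
$J{\left(-598,44 \right)} - a = \left(-69 - 598\right) - 57903 = -667 - 57903 = -58570$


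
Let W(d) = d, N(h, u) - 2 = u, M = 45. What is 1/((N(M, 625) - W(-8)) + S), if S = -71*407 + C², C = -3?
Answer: -1/28253 ≈ -3.5394e-5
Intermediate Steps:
N(h, u) = 2 + u
S = -28888 (S = -71*407 + (-3)² = -28897 + 9 = -28888)
1/((N(M, 625) - W(-8)) + S) = 1/(((2 + 625) - 1*(-8)) - 28888) = 1/((627 + 8) - 28888) = 1/(635 - 28888) = 1/(-28253) = -1/28253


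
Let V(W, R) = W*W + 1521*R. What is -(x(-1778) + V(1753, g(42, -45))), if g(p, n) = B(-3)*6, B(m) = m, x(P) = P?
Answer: -3043853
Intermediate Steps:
g(p, n) = -18 (g(p, n) = -3*6 = -18)
V(W, R) = W² + 1521*R
-(x(-1778) + V(1753, g(42, -45))) = -(-1778 + (1753² + 1521*(-18))) = -(-1778 + (3073009 - 27378)) = -(-1778 + 3045631) = -1*3043853 = -3043853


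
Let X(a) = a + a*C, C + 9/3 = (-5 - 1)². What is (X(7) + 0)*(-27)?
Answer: -6426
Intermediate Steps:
C = 33 (C = -3 + (-5 - 1)² = -3 + (-6)² = -3 + 36 = 33)
X(a) = 34*a (X(a) = a + a*33 = a + 33*a = 34*a)
(X(7) + 0)*(-27) = (34*7 + 0)*(-27) = (238 + 0)*(-27) = 238*(-27) = -6426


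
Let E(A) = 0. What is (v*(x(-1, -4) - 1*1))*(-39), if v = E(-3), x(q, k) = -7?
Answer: 0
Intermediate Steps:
v = 0
(v*(x(-1, -4) - 1*1))*(-39) = (0*(-7 - 1*1))*(-39) = (0*(-7 - 1))*(-39) = (0*(-8))*(-39) = 0*(-39) = 0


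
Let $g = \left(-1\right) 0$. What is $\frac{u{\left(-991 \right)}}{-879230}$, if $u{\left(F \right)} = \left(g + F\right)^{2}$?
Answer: $- \frac{982081}{879230} \approx -1.117$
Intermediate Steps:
$g = 0$
$u{\left(F \right)} = F^{2}$ ($u{\left(F \right)} = \left(0 + F\right)^{2} = F^{2}$)
$\frac{u{\left(-991 \right)}}{-879230} = \frac{\left(-991\right)^{2}}{-879230} = 982081 \left(- \frac{1}{879230}\right) = - \frac{982081}{879230}$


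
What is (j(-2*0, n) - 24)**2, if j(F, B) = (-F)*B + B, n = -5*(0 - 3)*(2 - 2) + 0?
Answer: 576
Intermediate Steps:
n = 0 (n = -(-15)*0 + 0 = -5*0 + 0 = 0 + 0 = 0)
j(F, B) = B - B*F (j(F, B) = -B*F + B = B - B*F)
(j(-2*0, n) - 24)**2 = (0*(1 - (-2)*0) - 24)**2 = (0*(1 - 1*0) - 24)**2 = (0*(1 + 0) - 24)**2 = (0*1 - 24)**2 = (0 - 24)**2 = (-24)**2 = 576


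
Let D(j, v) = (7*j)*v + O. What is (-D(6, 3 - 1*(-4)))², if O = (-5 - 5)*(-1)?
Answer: 92416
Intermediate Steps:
O = 10 (O = -10*(-1) = 10)
D(j, v) = 10 + 7*j*v (D(j, v) = (7*j)*v + 10 = 7*j*v + 10 = 10 + 7*j*v)
(-D(6, 3 - 1*(-4)))² = (-(10 + 7*6*(3 - 1*(-4))))² = (-(10 + 7*6*(3 + 4)))² = (-(10 + 7*6*7))² = (-(10 + 294))² = (-1*304)² = (-304)² = 92416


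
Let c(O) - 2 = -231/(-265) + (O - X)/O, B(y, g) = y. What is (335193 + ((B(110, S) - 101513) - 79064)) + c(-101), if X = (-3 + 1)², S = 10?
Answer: 4141346076/26765 ≈ 1.5473e+5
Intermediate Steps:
X = 4 (X = (-2)² = 4)
c(O) = 761/265 + (-4 + O)/O (c(O) = 2 + (-231/(-265) + (O - 1*4)/O) = 2 + (-231*(-1/265) + (O - 4)/O) = 2 + (231/265 + (-4 + O)/O) = 761/265 + (-4 + O)/O)
(335193 + ((B(110, S) - 101513) - 79064)) + c(-101) = (335193 + ((110 - 101513) - 79064)) + (1026/265 - 4/(-101)) = (335193 + (-101403 - 79064)) + (1026/265 - 4*(-1/101)) = (335193 - 180467) + (1026/265 + 4/101) = 154726 + 104686/26765 = 4141346076/26765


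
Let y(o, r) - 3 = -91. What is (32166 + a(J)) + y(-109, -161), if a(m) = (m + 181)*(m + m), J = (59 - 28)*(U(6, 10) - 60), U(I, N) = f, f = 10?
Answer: 4275978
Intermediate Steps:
U(I, N) = 10
y(o, r) = -88 (y(o, r) = 3 - 91 = -88)
J = -1550 (J = (59 - 28)*(10 - 60) = 31*(-50) = -1550)
a(m) = 2*m*(181 + m) (a(m) = (181 + m)*(2*m) = 2*m*(181 + m))
(32166 + a(J)) + y(-109, -161) = (32166 + 2*(-1550)*(181 - 1550)) - 88 = (32166 + 2*(-1550)*(-1369)) - 88 = (32166 + 4243900) - 88 = 4276066 - 88 = 4275978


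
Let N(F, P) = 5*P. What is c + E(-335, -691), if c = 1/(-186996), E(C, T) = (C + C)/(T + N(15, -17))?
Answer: 7830409/9069306 ≈ 0.86340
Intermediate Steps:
E(C, T) = 2*C/(-85 + T) (E(C, T) = (C + C)/(T + 5*(-17)) = (2*C)/(T - 85) = (2*C)/(-85 + T) = 2*C/(-85 + T))
c = -1/186996 ≈ -5.3477e-6
c + E(-335, -691) = -1/186996 + 2*(-335)/(-85 - 691) = -1/186996 + 2*(-335)/(-776) = -1/186996 + 2*(-335)*(-1/776) = -1/186996 + 335/388 = 7830409/9069306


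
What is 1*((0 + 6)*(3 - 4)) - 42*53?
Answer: -2232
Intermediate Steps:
1*((0 + 6)*(3 - 4)) - 42*53 = 1*(6*(-1)) - 2226 = 1*(-6) - 2226 = -6 - 2226 = -2232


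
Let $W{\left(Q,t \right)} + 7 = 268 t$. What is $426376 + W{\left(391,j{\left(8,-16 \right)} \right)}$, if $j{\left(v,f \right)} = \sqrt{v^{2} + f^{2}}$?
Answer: $426369 + 2144 \sqrt{5} \approx 4.3116 \cdot 10^{5}$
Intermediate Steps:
$j{\left(v,f \right)} = \sqrt{f^{2} + v^{2}}$
$W{\left(Q,t \right)} = -7 + 268 t$
$426376 + W{\left(391,j{\left(8,-16 \right)} \right)} = 426376 - \left(7 - 268 \sqrt{\left(-16\right)^{2} + 8^{2}}\right) = 426376 - \left(7 - 268 \sqrt{256 + 64}\right) = 426376 - \left(7 - 268 \sqrt{320}\right) = 426376 - \left(7 - 268 \cdot 8 \sqrt{5}\right) = 426376 - \left(7 - 2144 \sqrt{5}\right) = 426369 + 2144 \sqrt{5}$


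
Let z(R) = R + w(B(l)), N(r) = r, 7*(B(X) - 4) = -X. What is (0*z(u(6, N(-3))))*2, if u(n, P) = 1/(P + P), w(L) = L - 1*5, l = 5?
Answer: 0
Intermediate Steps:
B(X) = 4 - X/7 (B(X) = 4 + (-X)/7 = 4 - X/7)
w(L) = -5 + L (w(L) = L - 5 = -5 + L)
u(n, P) = 1/(2*P)
z(R) = -12/7 + R (z(R) = R + (-5 + (4 - ⅐*5)) = R + (-5 + (4 - 5/7)) = R + (-5 + 23/7) = R - 12/7 = -12/7 + R)
(0*z(u(6, N(-3))))*2 = (0*(-12/7 + (½)/(-3)))*2 = (0*(-12/7 + (½)*(-⅓)))*2 = (0*(-12/7 - ⅙))*2 = (0*(-79/42))*2 = 0*2 = 0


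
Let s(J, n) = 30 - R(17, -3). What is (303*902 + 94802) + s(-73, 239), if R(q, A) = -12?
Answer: 368150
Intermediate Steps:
s(J, n) = 42 (s(J, n) = 30 - 1*(-12) = 30 + 12 = 42)
(303*902 + 94802) + s(-73, 239) = (303*902 + 94802) + 42 = (273306 + 94802) + 42 = 368108 + 42 = 368150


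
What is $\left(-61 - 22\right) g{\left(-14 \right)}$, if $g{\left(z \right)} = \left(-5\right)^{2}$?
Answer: $-2075$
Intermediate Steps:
$g{\left(z \right)} = 25$
$\left(-61 - 22\right) g{\left(-14 \right)} = \left(-61 - 22\right) 25 = \left(-83\right) 25 = -2075$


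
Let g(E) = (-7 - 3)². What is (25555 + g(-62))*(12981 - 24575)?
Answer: -297444070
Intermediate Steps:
g(E) = 100 (g(E) = (-10)² = 100)
(25555 + g(-62))*(12981 - 24575) = (25555 + 100)*(12981 - 24575) = 25655*(-11594) = -297444070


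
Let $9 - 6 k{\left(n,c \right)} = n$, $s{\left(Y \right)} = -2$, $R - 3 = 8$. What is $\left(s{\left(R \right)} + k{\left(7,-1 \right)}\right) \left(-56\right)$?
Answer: $\frac{280}{3} \approx 93.333$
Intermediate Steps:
$R = 11$ ($R = 3 + 8 = 11$)
$k{\left(n,c \right)} = \frac{3}{2} - \frac{n}{6}$
$\left(s{\left(R \right)} + k{\left(7,-1 \right)}\right) \left(-56\right) = \left(-2 + \left(\frac{3}{2} - \frac{7}{6}\right)\right) \left(-56\right) = \left(-2 + \frac{1}{3}\right) \left(-56\right) = \left(- \frac{5}{3}\right) \left(-56\right) = \frac{280}{3}$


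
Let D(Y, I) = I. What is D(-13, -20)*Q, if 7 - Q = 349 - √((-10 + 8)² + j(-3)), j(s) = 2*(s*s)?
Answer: 6840 - 20*√22 ≈ 6746.2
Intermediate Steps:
j(s) = 2*s²
Q = -342 + √22 (Q = 7 - (349 - √((-10 + 8)² + 2*(-3)²)) = 7 - (349 - √((-2)² + 2*9)) = 7 - (349 - √(4 + 18)) = 7 - (349 - √22) = 7 + (-349 + √22) = -342 + √22 ≈ -337.31)
D(-13, -20)*Q = -20*(-342 + √22) = 6840 - 20*√22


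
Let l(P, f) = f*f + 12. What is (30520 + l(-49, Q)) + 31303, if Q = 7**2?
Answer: 64236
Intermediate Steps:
Q = 49
l(P, f) = 12 + f**2 (l(P, f) = f**2 + 12 = 12 + f**2)
(30520 + l(-49, Q)) + 31303 = (30520 + (12 + 49**2)) + 31303 = (30520 + (12 + 2401)) + 31303 = (30520 + 2413) + 31303 = 32933 + 31303 = 64236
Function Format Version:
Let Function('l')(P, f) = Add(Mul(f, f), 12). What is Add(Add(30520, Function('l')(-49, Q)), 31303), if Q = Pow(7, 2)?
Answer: 64236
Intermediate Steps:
Q = 49
Function('l')(P, f) = Add(12, Pow(f, 2)) (Function('l')(P, f) = Add(Pow(f, 2), 12) = Add(12, Pow(f, 2)))
Add(Add(30520, Function('l')(-49, Q)), 31303) = Add(Add(30520, Add(12, Pow(49, 2))), 31303) = Add(Add(30520, Add(12, 2401)), 31303) = Add(Add(30520, 2413), 31303) = Add(32933, 31303) = 64236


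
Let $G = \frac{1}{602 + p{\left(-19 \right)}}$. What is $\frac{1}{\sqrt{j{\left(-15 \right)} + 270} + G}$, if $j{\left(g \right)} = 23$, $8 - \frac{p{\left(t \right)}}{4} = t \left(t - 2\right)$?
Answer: $\frac{962}{271155091} + \frac{925444 \sqrt{293}}{271155091} \approx 0.058424$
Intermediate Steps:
$p{\left(t \right)} = 32 - 4 t \left(-2 + t\right)$ ($p{\left(t \right)} = 32 - 4 t \left(t - 2\right) = 32 - 4 t \left(-2 + t\right)$)
$G = - \frac{1}{962}$ ($G = \frac{1}{602 + \left(32 - 4 \left(-19\right)^{2} + 8 \left(-19\right)\right)} = \frac{1}{602 - 1564} = \frac{1}{-962} = - \frac{1}{962} \approx -0.0010395$)
$\frac{1}{\sqrt{j{\left(-15 \right)} + 270} + G} = \frac{1}{\sqrt{23 + 270} - \frac{1}{962}} = \frac{1}{\sqrt{293} - \frac{1}{962}} = \frac{1}{- \frac{1}{962} + \sqrt{293}}$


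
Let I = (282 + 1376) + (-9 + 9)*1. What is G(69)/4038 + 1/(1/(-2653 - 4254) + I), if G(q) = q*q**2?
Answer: 1254016299737/15414129530 ≈ 81.355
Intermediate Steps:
G(q) = q**3
I = 1658 (I = 1658 + 0*1 = 1658 + 0 = 1658)
G(69)/4038 + 1/(1/(-2653 - 4254) + I) = 69**3/4038 + 1/(1/(-2653 - 4254) + 1658) = 328509*(1/4038) + 1/(1/(-6907) + 1658) = 109503/1346 + 1/(-1/6907 + 1658) = 109503/1346 + 1/(11451805/6907) = 109503/1346 + 6907/11451805 = 1254016299737/15414129530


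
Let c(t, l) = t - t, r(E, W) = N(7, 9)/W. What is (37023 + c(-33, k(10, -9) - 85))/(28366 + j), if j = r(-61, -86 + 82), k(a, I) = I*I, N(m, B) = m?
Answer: 49364/37819 ≈ 1.3053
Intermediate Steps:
k(a, I) = I²
r(E, W) = 7/W
j = -7/4 (j = 7/(-86 + 82) = 7/(-4) = 7*(-¼) = -7/4 ≈ -1.7500)
c(t, l) = 0
(37023 + c(-33, k(10, -9) - 85))/(28366 + j) = (37023 + 0)/(28366 - 7/4) = 37023/(113457/4) = 37023*(4/113457) = 49364/37819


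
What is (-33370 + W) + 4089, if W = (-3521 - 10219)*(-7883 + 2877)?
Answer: 68753159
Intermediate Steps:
W = 68782440 (W = -13740*(-5006) = 68782440)
(-33370 + W) + 4089 = (-33370 + 68782440) + 4089 = 68749070 + 4089 = 68753159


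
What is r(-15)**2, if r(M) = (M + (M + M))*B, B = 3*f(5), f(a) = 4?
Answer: 291600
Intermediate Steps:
B = 12 (B = 3*4 = 12)
r(M) = 36*M (r(M) = (M + (M + M))*12 = (M + 2*M)*12 = (3*M)*12 = 36*M)
r(-15)**2 = (36*(-15))**2 = (-540)**2 = 291600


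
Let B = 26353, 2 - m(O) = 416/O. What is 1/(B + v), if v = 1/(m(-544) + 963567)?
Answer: 16380686/431680218175 ≈ 3.7946e-5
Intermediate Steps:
m(O) = 2 - 416/O
v = 17/16380686 (v = 1/((2 - 416/(-544)) + 963567) = 1/((2 - 416*(-1/544)) + 963567) = 1/((2 + 13/17) + 963567) = 1/(47/17 + 963567) = 1/(16380686/17) = 17/16380686 ≈ 1.0378e-6)
1/(B + v) = 1/(26353 + 17/16380686) = 1/(431680218175/16380686) = 16380686/431680218175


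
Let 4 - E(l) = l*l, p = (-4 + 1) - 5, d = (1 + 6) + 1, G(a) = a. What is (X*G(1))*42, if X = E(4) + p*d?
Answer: -3192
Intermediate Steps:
d = 8 (d = 7 + 1 = 8)
p = -8 (p = -3 - 5 = -8)
E(l) = 4 - l² (E(l) = 4 - l*l = 4 - l²)
X = -76 (X = (4 - 1*4²) - 8*8 = (4 - 1*16) - 64 = (4 - 16) - 64 = -12 - 64 = -76)
(X*G(1))*42 = -76*1*42 = -76*42 = -3192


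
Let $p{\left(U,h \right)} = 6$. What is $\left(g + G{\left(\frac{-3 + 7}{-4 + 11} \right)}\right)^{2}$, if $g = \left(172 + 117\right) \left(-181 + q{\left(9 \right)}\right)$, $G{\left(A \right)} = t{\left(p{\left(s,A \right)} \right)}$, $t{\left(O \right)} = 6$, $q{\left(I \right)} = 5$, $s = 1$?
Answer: $2586536164$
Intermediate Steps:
$G{\left(A \right)} = 6$
$g = -50864$ ($g = \left(172 + 117\right) \left(-181 + 5\right) = 289 \left(-176\right) = -50864$)
$\left(g + G{\left(\frac{-3 + 7}{-4 + 11} \right)}\right)^{2} = \left(-50864 + 6\right)^{2} = \left(-50858\right)^{2} = 2586536164$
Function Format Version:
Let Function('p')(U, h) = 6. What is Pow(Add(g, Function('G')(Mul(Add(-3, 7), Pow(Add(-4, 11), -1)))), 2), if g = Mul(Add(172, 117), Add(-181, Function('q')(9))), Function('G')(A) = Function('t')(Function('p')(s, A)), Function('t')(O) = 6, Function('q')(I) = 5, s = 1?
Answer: 2586536164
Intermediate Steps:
Function('G')(A) = 6
g = -50864 (g = Mul(Add(172, 117), Add(-181, 5)) = Mul(289, -176) = -50864)
Pow(Add(g, Function('G')(Mul(Add(-3, 7), Pow(Add(-4, 11), -1)))), 2) = Pow(Add(-50864, 6), 2) = Pow(-50858, 2) = 2586536164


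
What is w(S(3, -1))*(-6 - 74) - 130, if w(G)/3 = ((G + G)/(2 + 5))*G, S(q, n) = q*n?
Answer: -5230/7 ≈ -747.14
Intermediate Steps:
S(q, n) = n*q
w(G) = 6*G**2/7 (w(G) = 3*(((G + G)/(2 + 5))*G) = 3*(((2*G)/7)*G) = 3*(((2*G)*(1/7))*G) = 3*((2*G/7)*G) = 3*(2*G**2/7) = 6*G**2/7)
w(S(3, -1))*(-6 - 74) - 130 = (6*(-1*3)**2/7)*(-6 - 74) - 130 = ((6/7)*(-3)**2)*(-80) - 130 = ((6/7)*9)*(-80) - 130 = (54/7)*(-80) - 130 = -4320/7 - 130 = -5230/7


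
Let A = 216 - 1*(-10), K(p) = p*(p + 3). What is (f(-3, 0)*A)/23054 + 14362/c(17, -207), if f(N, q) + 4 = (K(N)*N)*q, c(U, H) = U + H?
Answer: -82818327/1095065 ≈ -75.629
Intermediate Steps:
K(p) = p*(3 + p)
c(U, H) = H + U
f(N, q) = -4 + q*N²*(3 + N) (f(N, q) = -4 + ((N*(3 + N))*N)*q = -4 + (N²*(3 + N))*q = -4 + q*N²*(3 + N))
A = 226 (A = 216 + 10 = 226)
(f(-3, 0)*A)/23054 + 14362/c(17, -207) = ((-4 + 0*(-3)²*(3 - 3))*226)/23054 + 14362/(-207 + 17) = ((-4 + 0*9*0)*226)*(1/23054) + 14362/(-190) = ((-4 + 0)*226)*(1/23054) + 14362*(-1/190) = -4*226*(1/23054) - 7181/95 = -904*1/23054 - 7181/95 = -452/11527 - 7181/95 = -82818327/1095065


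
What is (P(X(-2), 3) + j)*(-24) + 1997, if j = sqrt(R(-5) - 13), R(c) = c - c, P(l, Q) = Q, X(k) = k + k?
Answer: 1925 - 24*I*sqrt(13) ≈ 1925.0 - 86.533*I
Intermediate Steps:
X(k) = 2*k
R(c) = 0
j = I*sqrt(13) (j = sqrt(0 - 13) = sqrt(-13) = I*sqrt(13) ≈ 3.6056*I)
(P(X(-2), 3) + j)*(-24) + 1997 = (3 + I*sqrt(13))*(-24) + 1997 = (-72 - 24*I*sqrt(13)) + 1997 = 1925 - 24*I*sqrt(13)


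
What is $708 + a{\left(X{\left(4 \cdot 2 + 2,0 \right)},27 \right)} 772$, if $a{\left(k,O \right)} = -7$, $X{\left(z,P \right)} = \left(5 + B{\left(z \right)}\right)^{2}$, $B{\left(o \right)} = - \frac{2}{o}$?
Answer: $-4696$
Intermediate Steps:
$X{\left(z,P \right)} = \left(5 - \frac{2}{z}\right)^{2}$
$708 + a{\left(X{\left(4 \cdot 2 + 2,0 \right)},27 \right)} 772 = 708 - 5404 = -4696$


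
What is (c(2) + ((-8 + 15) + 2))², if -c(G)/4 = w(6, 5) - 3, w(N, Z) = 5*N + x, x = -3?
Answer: 7569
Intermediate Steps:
w(N, Z) = -3 + 5*N (w(N, Z) = 5*N - 3 = -3 + 5*N)
c(G) = -96 (c(G) = -4*((-3 + 5*6) - 3) = -4*((-3 + 30) - 3) = -4*(27 - 3) = -4*24 = -96)
(c(2) + ((-8 + 15) + 2))² = (-96 + ((-8 + 15) + 2))² = (-96 + (7 + 2))² = (-96 + 9)² = (-87)² = 7569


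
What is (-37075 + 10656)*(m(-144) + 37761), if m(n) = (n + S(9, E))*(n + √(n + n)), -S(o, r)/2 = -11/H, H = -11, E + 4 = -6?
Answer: -1553040915 + 46286088*I*√2 ≈ -1.553e+9 + 6.5458e+7*I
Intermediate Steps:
E = -10 (E = -4 - 6 = -10)
S(o, r) = -2 (S(o, r) = -(-22)/(-11) = -(-22)*(-1)/11 = -2*1 = -2)
m(n) = (-2 + n)*(n + √2*√n) (m(n) = (n - 2)*(n + √(n + n)) = (-2 + n)*(n + √(2*n)) = (-2 + n)*(n + √2*√n))
(-37075 + 10656)*(m(-144) + 37761) = (-37075 + 10656)*(((-144)² - 2*(-144) + √2*(-144)^(3/2) - 2*√2*√(-144)) + 37761) = -26419*((20736 + 288 + √2*(-1728*I) - 2*√2*12*I) + 37761) = -26419*((20736 + 288 - 1728*I*√2 - 24*I*√2) + 37761) = -26419*((21024 - 1752*I*√2) + 37761) = -26419*(58785 - 1752*I*√2) = -1553040915 + 46286088*I*√2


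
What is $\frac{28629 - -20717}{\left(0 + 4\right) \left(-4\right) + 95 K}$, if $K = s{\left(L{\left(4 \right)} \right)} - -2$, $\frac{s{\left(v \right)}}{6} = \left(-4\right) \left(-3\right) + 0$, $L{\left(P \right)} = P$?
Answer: $\frac{24673}{3507} \approx 7.0354$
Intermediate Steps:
$s{\left(v \right)} = 72$ ($s{\left(v \right)} = 6 \left(\left(-4\right) \left(-3\right) + 0\right) = 6 \left(12 + 0\right) = 6 \cdot 12 = 72$)
$K = 74$ ($K = 72 - -2 = 72 + \left(-20 + 22\right) = 72 + 2 = 74$)
$\frac{28629 - -20717}{\left(0 + 4\right) \left(-4\right) + 95 K} = \frac{28629 - -20717}{\left(0 + 4\right) \left(-4\right) + 95 \cdot 74} = \frac{28629 + 20717}{4 \left(-4\right) + 7030} = \frac{49346}{-16 + 7030} = \frac{49346}{7014} = 49346 \cdot \frac{1}{7014} = \frac{24673}{3507}$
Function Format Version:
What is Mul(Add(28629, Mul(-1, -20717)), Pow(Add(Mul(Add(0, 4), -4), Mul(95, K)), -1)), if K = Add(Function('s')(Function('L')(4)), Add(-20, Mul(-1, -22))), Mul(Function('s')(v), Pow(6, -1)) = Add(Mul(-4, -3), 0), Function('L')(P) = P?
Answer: Rational(24673, 3507) ≈ 7.0354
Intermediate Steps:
Function('s')(v) = 72 (Function('s')(v) = Mul(6, Add(Mul(-4, -3), 0)) = Mul(6, Add(12, 0)) = Mul(6, 12) = 72)
K = 74 (K = Add(72, Add(-20, Mul(-1, -22))) = Add(72, Add(-20, 22)) = Add(72, 2) = 74)
Mul(Add(28629, Mul(-1, -20717)), Pow(Add(Mul(Add(0, 4), -4), Mul(95, K)), -1)) = Mul(Add(28629, Mul(-1, -20717)), Pow(Add(Mul(Add(0, 4), -4), Mul(95, 74)), -1)) = Mul(Add(28629, 20717), Pow(Add(Mul(4, -4), 7030), -1)) = Mul(49346, Pow(Add(-16, 7030), -1)) = Mul(49346, Pow(7014, -1)) = Mul(49346, Rational(1, 7014)) = Rational(24673, 3507)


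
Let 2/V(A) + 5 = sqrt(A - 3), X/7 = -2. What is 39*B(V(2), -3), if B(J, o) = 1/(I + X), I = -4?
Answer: -13/6 ≈ -2.1667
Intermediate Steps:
X = -14 (X = 7*(-2) = -14)
V(A) = 2/(-5 + sqrt(-3 + A)) (V(A) = 2/(-5 + sqrt(A - 3)) = 2/(-5 + sqrt(-3 + A)))
B(J, o) = -1/18 (B(J, o) = 1/(-4 - 14) = 1/(-18) = -1/18)
39*B(V(2), -3) = 39*(-1/18) = -13/6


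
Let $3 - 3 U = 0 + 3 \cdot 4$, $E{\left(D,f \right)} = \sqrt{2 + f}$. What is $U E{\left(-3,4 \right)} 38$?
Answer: $- 114 \sqrt{6} \approx -279.24$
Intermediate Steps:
$U = -3$ ($U = 1 - \frac{0 + 3 \cdot 4}{3} = 1 - \frac{0 + 12}{3} = 1 - 4 = -3$)
$U E{\left(-3,4 \right)} 38 = - 3 \sqrt{2 + 4} \cdot 38 = - 3 \sqrt{6} \cdot 38 = - 114 \sqrt{6}$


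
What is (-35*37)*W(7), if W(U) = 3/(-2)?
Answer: 3885/2 ≈ 1942.5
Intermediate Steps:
W(U) = -3/2 (W(U) = 3*(-1/2) = -3/2)
(-35*37)*W(7) = -35*37*(-3/2) = -1295*(-3/2) = 3885/2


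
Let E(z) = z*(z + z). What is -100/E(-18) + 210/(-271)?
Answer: -40795/43902 ≈ -0.92923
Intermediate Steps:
E(z) = 2*z² (E(z) = z*(2*z) = 2*z²)
-100/E(-18) + 210/(-271) = -100/(2*(-18)²) + 210/(-271) = -100/(2*324) + 210*(-1/271) = -100/648 - 210/271 = -100*1/648 - 210/271 = -25/162 - 210/271 = -40795/43902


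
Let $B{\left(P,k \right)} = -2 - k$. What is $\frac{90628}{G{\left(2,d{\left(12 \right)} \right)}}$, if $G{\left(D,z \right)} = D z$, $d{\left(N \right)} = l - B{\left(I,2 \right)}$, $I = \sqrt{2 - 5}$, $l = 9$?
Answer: $\frac{45314}{13} \approx 3485.7$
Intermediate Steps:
$I = i \sqrt{3}$ ($I = \sqrt{-3} = i \sqrt{3} \approx 1.732 i$)
$d{\left(N \right)} = 13$ ($d{\left(N \right)} = 9 - \left(-2 - 2\right) = 9 - -4 = 9 + 4 = 13$)
$\frac{90628}{G{\left(2,d{\left(12 \right)} \right)}} = \frac{90628}{2 \cdot 13} = \frac{90628}{26} = 90628 \cdot \frac{1}{26} = \frac{45314}{13}$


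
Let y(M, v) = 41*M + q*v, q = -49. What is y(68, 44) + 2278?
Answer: 2910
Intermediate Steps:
y(M, v) = -49*v + 41*M (y(M, v) = 41*M - 49*v = -49*v + 41*M)
y(68, 44) + 2278 = (-49*44 + 41*68) + 2278 = (-2156 + 2788) + 2278 = 632 + 2278 = 2910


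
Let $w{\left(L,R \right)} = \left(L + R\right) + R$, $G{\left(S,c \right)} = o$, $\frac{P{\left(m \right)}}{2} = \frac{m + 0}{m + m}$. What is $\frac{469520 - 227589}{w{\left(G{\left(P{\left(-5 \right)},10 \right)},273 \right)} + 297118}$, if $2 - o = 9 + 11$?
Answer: $\frac{241931}{297646} \approx 0.81281$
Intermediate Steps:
$P{\left(m \right)} = 1$ ($P{\left(m \right)} = 2 \frac{m + 0}{m + m} = 2 \frac{m}{2 m} = 2 m \frac{1}{2 m} = 2 \cdot \frac{1}{2} = 1$)
$o = -18$ ($o = 2 - \left(9 + 11\right) = 2 - 20 = -18$)
$G{\left(S,c \right)} = -18$
$w{\left(L,R \right)} = L + 2 R$
$\frac{469520 - 227589}{w{\left(G{\left(P{\left(-5 \right)},10 \right)},273 \right)} + 297118} = \frac{469520 - 227589}{\left(-18 + 2 \cdot 273\right) + 297118} = \frac{241931}{\left(-18 + 546\right) + 297118} = \frac{241931}{528 + 297118} = \frac{241931}{297646}$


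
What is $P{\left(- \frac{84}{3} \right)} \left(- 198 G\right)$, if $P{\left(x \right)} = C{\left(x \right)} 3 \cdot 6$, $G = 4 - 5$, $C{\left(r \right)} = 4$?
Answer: $14256$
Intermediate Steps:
$G = -1$
$P{\left(x \right)} = 72$ ($P{\left(x \right)} = 4 \cdot 3 \cdot 6 = 12 \cdot 6 = 72$)
$P{\left(- \frac{84}{3} \right)} \left(- 198 G\right) = 72 \left(\left(-198\right) \left(-1\right)\right) = 72 \cdot 198 = 14256$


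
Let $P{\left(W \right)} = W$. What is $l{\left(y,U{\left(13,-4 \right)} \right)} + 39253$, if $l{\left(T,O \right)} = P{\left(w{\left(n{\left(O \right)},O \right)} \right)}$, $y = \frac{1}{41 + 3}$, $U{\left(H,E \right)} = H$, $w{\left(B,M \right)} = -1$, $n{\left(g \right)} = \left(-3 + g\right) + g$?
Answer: $39252$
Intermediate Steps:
$n{\left(g \right)} = -3 + 2 g$
$y = \frac{1}{44} \approx 0.022727$
$l{\left(T,O \right)} = -1$
$l{\left(y,U{\left(13,-4 \right)} \right)} + 39253 = -1 + 39253 = 39252$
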